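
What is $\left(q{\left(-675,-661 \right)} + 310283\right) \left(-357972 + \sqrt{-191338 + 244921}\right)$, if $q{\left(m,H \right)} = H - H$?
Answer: $-111072626076 + 310283 \sqrt{53583} \approx -1.11 \cdot 10^{11}$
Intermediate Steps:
$q{\left(m,H \right)} = 0$
$\left(q{\left(-675,-661 \right)} + 310283\right) \left(-357972 + \sqrt{-191338 + 244921}\right) = \left(0 + 310283\right) \left(-357972 + \sqrt{-191338 + 244921}\right) = 310283 \left(-357972 + \sqrt{53583}\right) = -111072626076 + 310283 \sqrt{53583}$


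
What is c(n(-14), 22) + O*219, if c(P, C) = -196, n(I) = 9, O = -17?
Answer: -3919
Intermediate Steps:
c(n(-14), 22) + O*219 = -196 - 17*219 = -196 - 3723 = -3919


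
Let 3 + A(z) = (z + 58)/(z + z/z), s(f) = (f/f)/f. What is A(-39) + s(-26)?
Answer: -46/13 ≈ -3.5385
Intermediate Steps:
s(f) = 1/f
A(z) = -3 + (58 + z)/(1 + z) (A(z) = -3 + (z + 58)/(z + z/z) = -3 + (58 + z)/(z + 1) = -3 + (58 + z)/(1 + z))
A(-39) + s(-26) = (55 - 2*(-39))/(1 - 39) + 1/(-26) = (55 + 78)/(-38) - 1/26 = -1/38*133 - 1/26 = -7/2 - 1/26 = -46/13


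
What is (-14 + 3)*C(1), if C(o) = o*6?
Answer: -66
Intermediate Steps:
C(o) = 6*o
(-14 + 3)*C(1) = (-14 + 3)*(6*1) = -11*6 = -66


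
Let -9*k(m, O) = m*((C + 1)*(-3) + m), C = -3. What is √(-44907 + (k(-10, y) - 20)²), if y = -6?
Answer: I*√3589067/9 ≈ 210.5*I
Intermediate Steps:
k(m, O) = -m*(6 + m)/9 (k(m, O) = -m*((-3 + 1)*(-3) + m)/9 = -m*(-2*(-3) + m)/9 = -m*(6 + m)/9)
√(-44907 + (k(-10, y) - 20)²) = √(-44907 + (-⅑*(-10)*(6 - 10) - 20)²) = √(-44907 + (-⅑*(-10)*(-4) - 20)²) = √(-44907 + (-40/9 - 20)²) = √(-44907 + (-220/9)²) = √(-44907 + 48400/81) = √(-3589067/81) = I*√3589067/9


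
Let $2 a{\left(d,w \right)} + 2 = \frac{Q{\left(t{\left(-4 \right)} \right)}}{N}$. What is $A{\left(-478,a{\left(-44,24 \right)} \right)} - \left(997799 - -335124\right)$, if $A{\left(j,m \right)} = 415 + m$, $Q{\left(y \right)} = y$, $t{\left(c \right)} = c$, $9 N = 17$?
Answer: $- \frac{22652671}{17} \approx -1.3325 \cdot 10^{6}$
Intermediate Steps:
$N = \frac{17}{9}$ ($N = \frac{1}{9} \cdot 17 = \frac{17}{9} \approx 1.8889$)
$a{\left(d,w \right)} = - \frac{35}{17}$ ($a{\left(d,w \right)} = -1 + \frac{\left(-4\right) \frac{1}{\frac{17}{9}}}{2} = -1 + \frac{\left(-4\right) \frac{9}{17}}{2} = -1 + \frac{1}{2} \left(- \frac{36}{17}\right) = -1 - \frac{18}{17} = - \frac{35}{17}$)
$A{\left(-478,a{\left(-44,24 \right)} \right)} - \left(997799 - -335124\right) = \left(415 - \frac{35}{17}\right) - \left(997799 - -335124\right) = \frac{7020}{17} - \left(997799 + 335124\right) = \frac{7020}{17} - 1332923 = - \frac{22652671}{17}$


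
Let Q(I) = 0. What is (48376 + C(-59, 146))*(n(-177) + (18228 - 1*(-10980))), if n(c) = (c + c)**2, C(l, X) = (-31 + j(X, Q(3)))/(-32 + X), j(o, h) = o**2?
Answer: 142577981346/19 ≈ 7.5041e+9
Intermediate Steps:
C(l, X) = (-31 + X**2)/(-32 + X)
n(c) = 4*c**2 (n(c) = (2*c)**2 = 4*c**2)
(48376 + C(-59, 146))*(n(-177) + (18228 - 1*(-10980))) = (48376 + (-31 + 146**2)/(-32 + 146))*(4*(-177)**2 + (18228 - 1*(-10980))) = (48376 + (-31 + 21316)/114)*(4*31329 + (18228 + 10980)) = (48376 + (1/114)*21285)*(125316 + 29208) = (48376 + 7095/38)*154524 = (1845383/38)*154524 = 142577981346/19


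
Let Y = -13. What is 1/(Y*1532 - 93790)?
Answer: -1/113706 ≈ -8.7946e-6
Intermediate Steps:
1/(Y*1532 - 93790) = 1/(-13*1532 - 93790) = 1/(-19916 - 93790) = 1/(-113706) = -1/113706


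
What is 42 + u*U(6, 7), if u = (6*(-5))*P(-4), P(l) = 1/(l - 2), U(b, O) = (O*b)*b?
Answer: 1302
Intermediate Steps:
U(b, O) = O*b**2
P(l) = 1/(-2 + l)
u = 5 (u = (6*(-5))/(-2 - 4) = -30/(-6) = -30*(-1/6) = 5)
42 + u*U(6, 7) = 42 + 5*(7*6**2) = 42 + 5*(7*36) = 42 + 5*252 = 42 + 1260 = 1302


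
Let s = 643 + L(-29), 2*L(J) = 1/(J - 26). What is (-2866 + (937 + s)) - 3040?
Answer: -475861/110 ≈ -4326.0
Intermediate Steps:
L(J) = 1/(2*(-26 + J)) (L(J) = 1/(2*(J - 26)) = 1/(2*(-26 + J)))
s = 70729/110 (s = 643 + 1/(2*(-26 - 29)) = 643 + (1/2)/(-55) = 643 + (1/2)*(-1/55) = 643 - 1/110 = 70729/110 ≈ 642.99)
(-2866 + (937 + s)) - 3040 = (-2866 + (937 + 70729/110)) - 3040 = (-2866 + 173799/110) - 3040 = -141461/110 - 3040 = -475861/110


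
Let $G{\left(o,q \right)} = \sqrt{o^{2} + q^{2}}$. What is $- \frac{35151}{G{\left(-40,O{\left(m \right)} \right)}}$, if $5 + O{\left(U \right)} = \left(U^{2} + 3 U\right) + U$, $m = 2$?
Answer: $- \frac{35151 \sqrt{1649}}{1649} \approx -865.62$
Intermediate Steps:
$O{\left(U \right)} = -5 + U^{2} + 4 U$ ($O{\left(U \right)} = -5 + \left(\left(U^{2} + 3 U\right) + U\right) = -5 + \left(U^{2} + 4 U\right) = -5 + U^{2} + 4 U$)
$- \frac{35151}{G{\left(-40,O{\left(m \right)} \right)}} = - \frac{35151}{\sqrt{\left(-40\right)^{2} + \left(-5 + 2^{2} + 4 \cdot 2\right)^{2}}} = - \frac{35151}{\sqrt{1600 + \left(-5 + 4 + 8\right)^{2}}} = - \frac{35151}{\sqrt{1600 + 7^{2}}} = - \frac{35151}{\sqrt{1600 + 49}} = - \frac{35151}{\sqrt{1649}} = - 35151 \frac{\sqrt{1649}}{1649} = - \frac{35151 \sqrt{1649}}{1649}$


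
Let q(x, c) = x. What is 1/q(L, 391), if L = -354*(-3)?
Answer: 1/1062 ≈ 0.00094162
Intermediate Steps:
L = 1062
1/q(L, 391) = 1/1062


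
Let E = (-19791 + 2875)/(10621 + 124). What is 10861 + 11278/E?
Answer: 31271283/8458 ≈ 3697.2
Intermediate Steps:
E = -16916/10745 ≈ -1.5743
10861 + 11278/E = 10861 + 11278/(-16916/10745) = 10861 + 11278*(-10745/16916) = 10861 - 60591055/8458 = 31271283/8458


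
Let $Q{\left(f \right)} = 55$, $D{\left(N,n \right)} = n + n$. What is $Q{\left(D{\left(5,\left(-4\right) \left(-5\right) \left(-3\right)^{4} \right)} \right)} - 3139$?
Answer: $-3084$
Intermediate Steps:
$D{\left(N,n \right)} = 2 n$
$Q{\left(D{\left(5,\left(-4\right) \left(-5\right) \left(-3\right)^{4} \right)} \right)} - 3139 = 55 - 3139 = -3084$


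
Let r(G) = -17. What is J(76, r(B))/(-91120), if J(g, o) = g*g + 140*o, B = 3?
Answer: -849/22780 ≈ -0.037270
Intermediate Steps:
J(g, o) = g² + 140*o
J(76, r(B))/(-91120) = (76² + 140*(-17))/(-91120) = (5776 - 2380)*(-1/91120) = 3396*(-1/91120) = -849/22780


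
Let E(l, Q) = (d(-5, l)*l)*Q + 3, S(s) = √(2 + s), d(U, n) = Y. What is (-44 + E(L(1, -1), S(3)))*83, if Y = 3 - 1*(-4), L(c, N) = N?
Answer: -3403 - 581*√5 ≈ -4702.2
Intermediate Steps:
Y = 7 (Y = 3 + 4 = 7)
d(U, n) = 7
E(l, Q) = 3 + 7*Q*l (E(l, Q) = (7*l)*Q + 3 = 7*Q*l + 3 = 3 + 7*Q*l)
(-44 + E(L(1, -1), S(3)))*83 = (-44 + (3 + 7*√(2 + 3)*(-1)))*83 = (-44 + (3 + 7*√5*(-1)))*83 = (-44 + (3 - 7*√5))*83 = (-41 - 7*√5)*83 = -3403 - 581*√5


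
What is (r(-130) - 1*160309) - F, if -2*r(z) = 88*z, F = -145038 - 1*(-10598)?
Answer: -20149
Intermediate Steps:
F = -134440 (F = -145038 + 10598 = -134440)
r(z) = -44*z
(r(-130) - 1*160309) - F = (-44*(-130) - 1*160309) - 1*(-134440) = (5720 - 160309) + 134440 = -154589 + 134440 = -20149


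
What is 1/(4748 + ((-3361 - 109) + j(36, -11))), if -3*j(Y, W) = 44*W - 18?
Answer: 3/4336 ≈ 0.00069188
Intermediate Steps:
j(Y, W) = 6 - 44*W/3 (j(Y, W) = -(44*W - 18)/3 = -(-18 + 44*W)/3 = 6 - 44*W/3)
1/(4748 + ((-3361 - 109) + j(36, -11))) = 1/(4748 + ((-3361 - 109) + (6 - 44/3*(-11)))) = 1/(4748 + (-3470 + (6 + 484/3))) = 1/(4748 + (-3470 + 502/3)) = 1/(4748 - 9908/3) = 1/(4336/3) = 3/4336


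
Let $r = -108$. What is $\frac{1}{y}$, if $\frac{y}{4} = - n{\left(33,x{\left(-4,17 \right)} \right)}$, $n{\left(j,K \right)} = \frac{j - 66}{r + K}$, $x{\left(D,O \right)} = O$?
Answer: $- \frac{91}{132} \approx -0.68939$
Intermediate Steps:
$n{\left(j,K \right)} = \frac{-66 + j}{-108 + K}$ ($n{\left(j,K \right)} = \frac{j - 66}{-108 + K} = \frac{-66 + j}{-108 + K}$)
$y = - \frac{132}{91}$ ($y = 4 \left(- \frac{-66 + 33}{-108 + 17}\right) = 4 \left(- \frac{-33}{-91}\right) = 4 \left(- \frac{\left(-1\right) \left(-33\right)}{91}\right) = 4 \left(\left(-1\right) \frac{33}{91}\right) = 4 \left(- \frac{33}{91}\right) = - \frac{132}{91} \approx -1.4506$)
$\frac{1}{y} = \frac{1}{- \frac{132}{91}} = - \frac{91}{132}$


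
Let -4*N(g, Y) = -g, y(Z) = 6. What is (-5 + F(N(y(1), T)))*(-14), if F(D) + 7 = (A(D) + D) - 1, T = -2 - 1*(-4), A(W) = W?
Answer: 140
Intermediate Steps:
T = 2 (T = -2 + 4 = 2)
N(g, Y) = g/4 (N(g, Y) = -(-1)*g/4 = g/4)
F(D) = -8 + 2*D (F(D) = -7 + ((D + D) - 1) = -7 + (2*D - 1) = -7 + (-1 + 2*D) = -8 + 2*D)
(-5 + F(N(y(1), T)))*(-14) = (-5 + (-8 + 2*((1/4)*6)))*(-14) = (-5 + (-8 + 2*(3/2)))*(-14) = (-5 + (-8 + 3))*(-14) = (-5 - 5)*(-14) = -10*(-14) = 140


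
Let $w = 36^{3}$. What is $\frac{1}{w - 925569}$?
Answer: $- \frac{1}{878913} \approx -1.1378 \cdot 10^{-6}$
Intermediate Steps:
$w = 46656$
$\frac{1}{w - 925569} = \frac{1}{46656 - 925569} = \frac{1}{-878913} = - \frac{1}{878913}$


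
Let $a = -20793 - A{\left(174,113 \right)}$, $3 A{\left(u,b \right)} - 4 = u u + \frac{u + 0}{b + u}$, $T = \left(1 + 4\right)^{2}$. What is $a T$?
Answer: $- \frac{664832675}{861} \approx -7.7216 \cdot 10^{5}$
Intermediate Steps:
$T = 25$ ($T = 5^{2} = 25$)
$A{\left(u,b \right)} = \frac{4}{3} + \frac{u^{2}}{3} + \frac{u}{3 \left(b + u\right)}$ ($A{\left(u,b \right)} = \frac{4}{3} + \frac{u u + \frac{u + 0}{b + u}}{3} = \frac{4}{3} + \frac{u^{2} + \frac{u}{b + u}}{3} = \frac{4}{3} + \left(\frac{u^{2}}{3} + \frac{u}{3 \left(b + u\right)}\right) = \frac{4}{3} + \frac{u^{2}}{3} + \frac{u}{3 \left(b + u\right)}$)
$a = - \frac{26593307}{861}$ ($a = -20793 - \frac{174^{3} + 4 \cdot 113 + 5 \cdot 174 + 113 \cdot 174^{2}}{3 \left(113 + 174\right)} = -20793 - \frac{5268024 + 452 + 870 + 113 \cdot 30276}{3 \cdot 287} = -20793 - \frac{1}{3} \cdot \frac{1}{287} \left(5268024 + 452 + 870 + 3421188\right) = -20793 - \frac{1}{3} \cdot \frac{1}{287} \cdot 8690534 = -20793 - \frac{8690534}{861} = - \frac{26593307}{861} \approx -30887.0$)
$a T = \left(- \frac{26593307}{861}\right) 25 = - \frac{664832675}{861}$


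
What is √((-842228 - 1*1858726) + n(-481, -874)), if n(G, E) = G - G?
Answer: 3*I*√300106 ≈ 1643.5*I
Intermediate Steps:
n(G, E) = 0
√((-842228 - 1*1858726) + n(-481, -874)) = √((-842228 - 1*1858726) + 0) = √((-842228 - 1858726) + 0) = √(-2700954 + 0) = √(-2700954) = 3*I*√300106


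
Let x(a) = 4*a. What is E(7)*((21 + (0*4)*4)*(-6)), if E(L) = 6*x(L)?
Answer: -21168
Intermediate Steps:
E(L) = 24*L (E(L) = 6*(4*L) = 24*L)
E(7)*((21 + (0*4)*4)*(-6)) = (24*7)*((21 + (0*4)*4)*(-6)) = 168*((21 + 0*4)*(-6)) = 168*((21 + 0)*(-6)) = 168*(21*(-6)) = 168*(-126) = -21168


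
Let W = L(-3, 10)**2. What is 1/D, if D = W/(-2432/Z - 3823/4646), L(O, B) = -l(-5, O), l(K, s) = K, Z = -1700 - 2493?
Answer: -4730767/487016950 ≈ -0.0097138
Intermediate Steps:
Z = -4193
L(O, B) = 5 (L(O, B) = -1*(-5) = 5)
W = 25 (W = 5**2 = 25)
D = -487016950/4730767 (D = 25/(-2432/(-4193) - 3823/4646) = 25/(-2432*(-1/4193) - 3823*1/4646) = 25/(2432/4193 - 3823/4646) = 25/(-4730767/19480678) = 25*(-19480678/4730767) = -487016950/4730767 ≈ -102.95)
1/D = 1/(-487016950/4730767) = -4730767/487016950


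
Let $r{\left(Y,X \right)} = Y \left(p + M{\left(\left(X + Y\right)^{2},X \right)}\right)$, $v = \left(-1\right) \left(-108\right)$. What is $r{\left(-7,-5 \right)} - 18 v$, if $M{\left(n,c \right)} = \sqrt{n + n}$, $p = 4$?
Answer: $-1972 - 84 \sqrt{2} \approx -2090.8$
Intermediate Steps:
$M{\left(n,c \right)} = \sqrt{2} \sqrt{n}$ ($M{\left(n,c \right)} = \sqrt{2 n} = \sqrt{2} \sqrt{n}$)
$v = 108$
$r{\left(Y,X \right)} = Y \left(4 + \sqrt{2} \sqrt{\left(X + Y\right)^{2}}\right)$
$r{\left(-7,-5 \right)} - 18 v = - 7 \left(4 + \sqrt{2} \sqrt{\left(-5 - 7\right)^{2}}\right) - 1944 = - 7 \left(4 + \sqrt{2} \sqrt{\left(-12\right)^{2}}\right) - 1944 = - 7 \left(4 + \sqrt{2} \sqrt{144}\right) - 1944 = - 7 \left(4 + \sqrt{2} \cdot 12\right) - 1944 = - 7 \left(4 + 12 \sqrt{2}\right) - 1944 = \left(-28 - 84 \sqrt{2}\right) - 1944 = -1972 - 84 \sqrt{2}$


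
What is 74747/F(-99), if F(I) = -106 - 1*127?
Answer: -74747/233 ≈ -320.80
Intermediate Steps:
F(I) = -233 (F(I) = -106 - 127 = -233)
74747/F(-99) = 74747/(-233) = 74747*(-1/233) = -74747/233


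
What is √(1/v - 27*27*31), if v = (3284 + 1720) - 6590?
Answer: 11*I*√469796990/1586 ≈ 150.33*I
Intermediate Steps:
v = -1586 (v = 5004 - 6590 = -1586)
√(1/v - 27*27*31) = √(1/(-1586) - 27*27*31) = √(-1/1586 - 729*31) = √(-1/1586 - 22599) = √(-35842015/1586) = 11*I*√469796990/1586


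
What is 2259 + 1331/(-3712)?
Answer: 8384077/3712 ≈ 2258.6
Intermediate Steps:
2259 + 1331/(-3712) = 2259 + 1331*(-1/3712) = 2259 - 1331/3712 = 8384077/3712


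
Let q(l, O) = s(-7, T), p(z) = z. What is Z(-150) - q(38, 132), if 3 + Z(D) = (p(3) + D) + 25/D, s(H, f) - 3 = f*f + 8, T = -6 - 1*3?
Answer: -1453/6 ≈ -242.17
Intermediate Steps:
T = -9 (T = -6 - 3 = -9)
s(H, f) = 11 + f² (s(H, f) = 3 + (f*f + 8) = 3 + (f² + 8) = 3 + (8 + f²) = 11 + f²)
q(l, O) = 92 (q(l, O) = 11 + (-9)² = 11 + 81 = 92)
Z(D) = D + 25/D (Z(D) = -3 + ((3 + D) + 25/D) = -3 + (3 + D + 25/D) = D + 25/D)
Z(-150) - q(38, 132) = (-150 + 25/(-150)) - 1*92 = (-150 + 25*(-1/150)) - 92 = (-150 - ⅙) - 92 = -901/6 - 92 = -1453/6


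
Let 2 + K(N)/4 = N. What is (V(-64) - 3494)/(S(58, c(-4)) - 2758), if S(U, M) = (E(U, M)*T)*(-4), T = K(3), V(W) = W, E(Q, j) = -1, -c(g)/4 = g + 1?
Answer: 593/457 ≈ 1.2976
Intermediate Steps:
c(g) = -4 - 4*g (c(g) = -4*(g + 1) = -4*(1 + g) = -4 - 4*g)
K(N) = -8 + 4*N
T = 4 (T = -8 + 4*3 = -8 + 12 = 4)
S(U, M) = 16 (S(U, M) = -1*4*(-4) = -4*(-4) = 16)
(V(-64) - 3494)/(S(58, c(-4)) - 2758) = (-64 - 3494)/(16 - 2758) = -3558/(-2742) = -3558*(-1/2742) = 593/457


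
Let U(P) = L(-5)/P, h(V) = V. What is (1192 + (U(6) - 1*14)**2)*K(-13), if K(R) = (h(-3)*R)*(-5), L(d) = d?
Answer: -3304145/12 ≈ -2.7535e+5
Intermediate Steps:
K(R) = 15*R (K(R) = -3*R*(-5) = 15*R)
U(P) = -5/P
(1192 + (U(6) - 1*14)**2)*K(-13) = (1192 + (-5/6 - 1*14)**2)*(15*(-13)) = (1192 + (-5*1/6 - 14)**2)*(-195) = (1192 + (-5/6 - 14)**2)*(-195) = (1192 + (-89/6)**2)*(-195) = (1192 + 7921/36)*(-195) = (50833/36)*(-195) = -3304145/12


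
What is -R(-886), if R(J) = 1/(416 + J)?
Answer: 1/470 ≈ 0.0021277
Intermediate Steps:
-R(-886) = -1/(416 - 886) = -1/(-470) = -1*(-1/470) = 1/470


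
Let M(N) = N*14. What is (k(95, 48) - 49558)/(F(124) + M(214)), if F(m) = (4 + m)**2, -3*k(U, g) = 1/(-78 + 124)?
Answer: -1367801/534888 ≈ -2.5572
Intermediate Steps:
M(N) = 14*N
k(U, g) = -1/138 (k(U, g) = -1/(3*(-78 + 124)) = -1/3/46 = -1/3*1/46 = -1/138)
(k(95, 48) - 49558)/(F(124) + M(214)) = (-1/138 - 49558)/((4 + 124)**2 + 14*214) = -6839005/(138*(128**2 + 2996)) = -6839005/(138*(16384 + 2996)) = -6839005/138/19380 = -6839005/138*1/19380 = -1367801/534888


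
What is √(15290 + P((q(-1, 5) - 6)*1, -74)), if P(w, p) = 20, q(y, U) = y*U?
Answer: √15310 ≈ 123.73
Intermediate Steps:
q(y, U) = U*y
√(15290 + P((q(-1, 5) - 6)*1, -74)) = √(15290 + 20) = √15310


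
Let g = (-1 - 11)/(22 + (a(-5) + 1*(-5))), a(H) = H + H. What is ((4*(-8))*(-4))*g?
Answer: -1536/7 ≈ -219.43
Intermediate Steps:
a(H) = 2*H
g = -12/7 (g = (-1 - 11)/(22 + (2*(-5) + 1*(-5))) = -12/(22 + (-10 - 5)) = -12/(22 - 15) = -12/7 ≈ -1.7143)
((4*(-8))*(-4))*g = ((4*(-8))*(-4))*(-12/7) = -32*(-4)*(-12/7) = 128*(-12/7) = -1536/7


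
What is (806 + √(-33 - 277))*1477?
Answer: 1190462 + 1477*I*√310 ≈ 1.1905e+6 + 26005.0*I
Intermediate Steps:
(806 + √(-33 - 277))*1477 = (806 + √(-310))*1477 = (806 + I*√310)*1477 = 1190462 + 1477*I*√310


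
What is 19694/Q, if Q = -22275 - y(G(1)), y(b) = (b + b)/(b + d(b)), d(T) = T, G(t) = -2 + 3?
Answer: -9847/11138 ≈ -0.88409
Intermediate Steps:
G(t) = 1
y(b) = 1 (y(b) = (b + b)/(b + b) = (2*b)/((2*b)) = (2*b)*(1/(2*b)) = 1)
Q = -22276 (Q = -22275 - 1*1 = -22275 - 1 = -22276)
19694/Q = 19694/(-22276) = 19694*(-1/22276) = -9847/11138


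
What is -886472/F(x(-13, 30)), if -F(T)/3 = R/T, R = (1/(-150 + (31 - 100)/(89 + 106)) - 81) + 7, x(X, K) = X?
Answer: 112625381128/2169801 ≈ 51906.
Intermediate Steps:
R = -723267/9773 (R = (1/(-150 - 69/195) - 81) + 7 = (1/(-150 - 69*1/195) - 81) + 7 = (1/(-150 - 23/65) - 81) + 7 = (1/(-9773/65) - 81) + 7 = (-65/9773 - 81) + 7 = -791678/9773 + 7 = -723267/9773 ≈ -74.007)
F(T) = 2169801/(9773*T) (F(T) = -(-2169801)/(9773*T) = 2169801/(9773*T))
-886472/F(x(-13, 30)) = -886472/((2169801/9773)/(-13)) = -886472/((2169801/9773)*(-1/13)) = -886472/(-2169801/127049) = -886472*(-127049/2169801) = 112625381128/2169801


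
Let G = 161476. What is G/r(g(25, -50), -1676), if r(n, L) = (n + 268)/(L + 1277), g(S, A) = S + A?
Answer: -21476308/81 ≈ -2.6514e+5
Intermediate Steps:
g(S, A) = A + S
r(n, L) = (268 + n)/(1277 + L)
G/r(g(25, -50), -1676) = 161476/(((268 + (-50 + 25))/(1277 - 1676))) = 161476/(((268 - 25)/(-399))) = 161476/((-1/399*243)) = 161476/(-81/133) = 161476*(-133/81) = -21476308/81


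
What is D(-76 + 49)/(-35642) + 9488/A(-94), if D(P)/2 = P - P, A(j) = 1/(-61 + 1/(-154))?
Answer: -44569880/77 ≈ -5.7883e+5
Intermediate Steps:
A(j) = -154/9395 (A(j) = 1/(-61 - 1/154) = 1/(-9395/154) = -154/9395)
D(P) = 0 (D(P) = 2*(P - P) = 2*0 = 0)
D(-76 + 49)/(-35642) + 9488/A(-94) = 0/(-35642) + 9488/(-154/9395) = 0*(-1/35642) + 9488*(-9395/154) = 0 - 44569880/77 = -44569880/77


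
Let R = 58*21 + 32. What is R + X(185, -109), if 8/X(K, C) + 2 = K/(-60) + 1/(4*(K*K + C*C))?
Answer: 3511152574/2812463 ≈ 1248.4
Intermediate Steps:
X(K, C) = 8/(-2 - K/60 + 1/(4*(C² + K²))) (X(K, C) = 8/(-2 + (K/(-60) + 1/(4*(K*K + C*C)))) = 8/(-2 + (K*(-1/60) + 1/(4*(K² + C²)))) = 8/(-2 + (-K/60 + 1/(4*(C² + K²)))) = 8/(-2 - K/60 + 1/(4*(C² + K²))))
R = 1250 (R = 1218 + 32 = 1250)
R + X(185, -109) = 1250 + 480*(-1*(-109)² - 1*185²)/(-15 + 185³ + 120*(-109)² + 120*185² + 185*(-109)²) = 1250 + 480*(-1*11881 - 1*34225)/(-15 + 6331625 + 120*11881 + 120*34225 + 185*11881) = 1250 + 480*(-11881 - 34225)/(-15 + 6331625 + 1425720 + 4107000 + 2197985) = 1250 + 480*(-46106)/14062315 = 1250 + 480*(1/14062315)*(-46106) = 1250 - 4426176/2812463 = 3511152574/2812463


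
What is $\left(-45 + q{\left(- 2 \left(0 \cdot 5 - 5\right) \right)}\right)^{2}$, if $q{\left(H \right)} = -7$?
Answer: $2704$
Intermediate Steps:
$\left(-45 + q{\left(- 2 \left(0 \cdot 5 - 5\right) \right)}\right)^{2} = \left(-45 - 7\right)^{2} = \left(-52\right)^{2} = 2704$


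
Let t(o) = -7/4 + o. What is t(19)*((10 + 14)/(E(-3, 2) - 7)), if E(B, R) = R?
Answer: -414/5 ≈ -82.800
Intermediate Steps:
t(o) = -7/4 + o (t(o) = -7*1/4 + o = -7/4 + o)
t(19)*((10 + 14)/(E(-3, 2) - 7)) = (-7/4 + 19)*((10 + 14)/(2 - 7)) = 69*(24/(-5))/4 = 69*(24*(-1/5))/4 = (69/4)*(-24/5) = -414/5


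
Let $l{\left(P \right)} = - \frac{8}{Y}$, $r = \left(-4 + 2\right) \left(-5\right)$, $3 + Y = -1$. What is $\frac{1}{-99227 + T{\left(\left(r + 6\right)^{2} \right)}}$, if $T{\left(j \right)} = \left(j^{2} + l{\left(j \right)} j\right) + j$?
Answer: $- \frac{1}{32923} \approx -3.0374 \cdot 10^{-5}$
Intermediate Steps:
$Y = -4$ ($Y = -3 - 1 = -4$)
$r = 10$ ($r = \left(-2\right) \left(-5\right) = 10$)
$l{\left(P \right)} = 2$ ($l{\left(P \right)} = - \frac{8}{-4} = \left(-8\right) \left(- \frac{1}{4}\right) = 2$)
$T{\left(j \right)} = j^{2} + 3 j$ ($T{\left(j \right)} = \left(j^{2} + 2 j\right) + j = j^{2} + 3 j$)
$\frac{1}{-99227 + T{\left(\left(r + 6\right)^{2} \right)}} = \frac{1}{-99227 + \left(10 + 6\right)^{2} \left(3 + \left(10 + 6\right)^{2}\right)} = \frac{1}{-99227 + 16^{2} \left(3 + 16^{2}\right)} = \frac{1}{-99227 + 256 \left(3 + 256\right)} = \frac{1}{-99227 + 256 \cdot 259} = \frac{1}{-99227 + 66304} = \frac{1}{-32923} = - \frac{1}{32923}$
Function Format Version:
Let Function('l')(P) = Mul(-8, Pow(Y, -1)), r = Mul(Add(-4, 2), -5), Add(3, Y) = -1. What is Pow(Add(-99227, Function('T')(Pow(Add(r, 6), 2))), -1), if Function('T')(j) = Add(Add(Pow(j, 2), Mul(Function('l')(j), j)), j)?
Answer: Rational(-1, 32923) ≈ -3.0374e-5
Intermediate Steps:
Y = -4 (Y = Add(-3, -1) = -4)
r = 10 (r = Mul(-2, -5) = 10)
Function('l')(P) = 2 (Function('l')(P) = Mul(-8, Pow(-4, -1)) = Mul(-8, Rational(-1, 4)) = 2)
Function('T')(j) = Add(Pow(j, 2), Mul(3, j)) (Function('T')(j) = Add(Add(Pow(j, 2), Mul(2, j)), j) = Add(Pow(j, 2), Mul(3, j)))
Pow(Add(-99227, Function('T')(Pow(Add(r, 6), 2))), -1) = Pow(Add(-99227, Mul(Pow(Add(10, 6), 2), Add(3, Pow(Add(10, 6), 2)))), -1) = Pow(Add(-99227, Mul(Pow(16, 2), Add(3, Pow(16, 2)))), -1) = Pow(Add(-99227, Mul(256, Add(3, 256))), -1) = Pow(Add(-99227, Mul(256, 259)), -1) = Pow(Add(-99227, 66304), -1) = Pow(-32923, -1) = Rational(-1, 32923)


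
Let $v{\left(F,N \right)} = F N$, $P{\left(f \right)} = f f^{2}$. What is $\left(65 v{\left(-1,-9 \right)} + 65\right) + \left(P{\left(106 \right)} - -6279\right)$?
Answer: $1197945$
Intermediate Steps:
$P{\left(f \right)} = f^{3}$
$\left(65 v{\left(-1,-9 \right)} + 65\right) + \left(P{\left(106 \right)} - -6279\right) = \left(65 \left(\left(-1\right) \left(-9\right)\right) + 65\right) - \left(-6279 - 106^{3}\right) = \left(65 \cdot 9 + 65\right) + \left(1191016 + 6279\right) = \left(585 + 65\right) + 1197295 = 650 + 1197295 = 1197945$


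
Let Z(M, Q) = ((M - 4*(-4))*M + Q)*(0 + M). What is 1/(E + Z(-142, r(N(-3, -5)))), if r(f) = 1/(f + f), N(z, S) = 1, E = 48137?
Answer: -1/2492598 ≈ -4.0119e-7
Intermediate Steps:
r(f) = 1/(2*f)
Z(M, Q) = M*(Q + M*(16 + M)) (Z(M, Q) = ((M + 16)*M + Q)*M = ((16 + M)*M + Q)*M = (M*(16 + M) + Q)*M = (Q + M*(16 + M))*M = M*(Q + M*(16 + M)))
1/(E + Z(-142, r(N(-3, -5)))) = 1/(48137 - 142*((1/2)/1 + (-142)**2 + 16*(-142))) = 1/(48137 - 142*((1/2)*1 + 20164 - 2272)) = 1/(48137 - 142*(1/2 + 20164 - 2272)) = 1/(48137 - 142*35785/2) = 1/(48137 - 2540735) = 1/(-2492598) = -1/2492598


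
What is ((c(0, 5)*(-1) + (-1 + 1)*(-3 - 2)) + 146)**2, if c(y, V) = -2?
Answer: 21904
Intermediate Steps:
((c(0, 5)*(-1) + (-1 + 1)*(-3 - 2)) + 146)**2 = ((-2*(-1) + (-1 + 1)*(-3 - 2)) + 146)**2 = ((2 + 0*(-5)) + 146)**2 = ((2 + 0) + 146)**2 = (2 + 146)**2 = 148**2 = 21904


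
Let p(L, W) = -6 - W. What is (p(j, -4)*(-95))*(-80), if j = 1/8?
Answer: -15200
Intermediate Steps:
j = ⅛ (j = 1*(⅛) = ⅛ ≈ 0.12500)
(p(j, -4)*(-95))*(-80) = ((-6 - 1*(-4))*(-95))*(-80) = ((-6 + 4)*(-95))*(-80) = -2*(-95)*(-80) = 190*(-80) = -15200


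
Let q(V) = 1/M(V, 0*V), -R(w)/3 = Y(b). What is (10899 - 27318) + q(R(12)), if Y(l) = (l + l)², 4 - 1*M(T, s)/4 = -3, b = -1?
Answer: -459731/28 ≈ -16419.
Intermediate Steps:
M(T, s) = 28 (M(T, s) = 16 - 4*(-3) = 16 + 12 = 28)
Y(l) = 4*l² (Y(l) = (2*l)² = 4*l²)
R(w) = -12 (R(w) = -12*(-1)² = -12)
q(V) = 1/28
(10899 - 27318) + q(R(12)) = (10899 - 27318) + 1/28 = -16419 + 1/28 = -459731/28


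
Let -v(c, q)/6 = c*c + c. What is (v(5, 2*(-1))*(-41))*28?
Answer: 206640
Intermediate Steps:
v(c, q) = -6*c - 6*c**2 (v(c, q) = -6*(c*c + c) = -6*(c**2 + c) = -6*(c + c**2) = -6*c - 6*c**2)
(v(5, 2*(-1))*(-41))*28 = (-6*5*(1 + 5)*(-41))*28 = (-6*5*6*(-41))*28 = -180*(-41)*28 = 7380*28 = 206640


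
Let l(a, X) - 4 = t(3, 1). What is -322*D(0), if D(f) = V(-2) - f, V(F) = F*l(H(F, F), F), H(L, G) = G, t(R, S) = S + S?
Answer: 3864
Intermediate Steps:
t(R, S) = 2*S
l(a, X) = 6 (l(a, X) = 4 + 2*1 = 4 + 2 = 6)
V(F) = 6*F (V(F) = F*6 = 6*F)
D(f) = -12 - f (D(f) = 6*(-2) - f = -12 - f)
-322*D(0) = -322*(-12 - 1*0) = -322*(-12 + 0) = -322*(-12) = 3864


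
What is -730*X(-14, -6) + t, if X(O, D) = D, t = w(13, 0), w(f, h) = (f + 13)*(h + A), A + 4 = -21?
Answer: 3730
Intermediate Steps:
A = -25 (A = -4 - 21 = -25)
w(f, h) = (-25 + h)*(13 + f) (w(f, h) = (f + 13)*(h - 25) = (13 + f)*(-25 + h) = (-25 + h)*(13 + f))
t = -650 (t = -325 - 25*13 + 13*0 + 13*0 = -325 - 325 + 0 + 0 = -650)
-730*X(-14, -6) + t = -730*(-6) - 650 = 4380 - 650 = 3730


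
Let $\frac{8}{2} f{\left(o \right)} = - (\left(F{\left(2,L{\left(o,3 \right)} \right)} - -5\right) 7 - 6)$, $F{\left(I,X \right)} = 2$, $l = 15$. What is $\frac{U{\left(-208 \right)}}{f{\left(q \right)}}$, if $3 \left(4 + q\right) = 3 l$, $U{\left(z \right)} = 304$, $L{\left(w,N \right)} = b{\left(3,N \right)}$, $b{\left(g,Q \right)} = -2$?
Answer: $- \frac{1216}{43} \approx -28.279$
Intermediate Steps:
$L{\left(w,N \right)} = -2$
$q = 11$ ($q = -4 + \frac{3 \cdot 15}{3} = -4 + \frac{1}{3} \cdot 45 = -4 + 15 = 11$)
$f{\left(o \right)} = - \frac{43}{4}$ ($f{\left(o \right)} = \frac{\left(-1\right) \left(\left(2 - -5\right) 7 - 6\right)}{4} = \frac{\left(-1\right) \left(\left(2 + 5\right) 7 - 6\right)}{4} = \frac{\left(-1\right) \left(7 \cdot 7 - 6\right)}{4} = \frac{\left(-1\right) \left(49 - 6\right)}{4} = \frac{\left(-1\right) 43}{4} = \frac{1}{4} \left(-43\right) = - \frac{43}{4}$)
$\frac{U{\left(-208 \right)}}{f{\left(q \right)}} = \frac{304}{- \frac{43}{4}} = 304 \left(- \frac{4}{43}\right) = - \frac{1216}{43}$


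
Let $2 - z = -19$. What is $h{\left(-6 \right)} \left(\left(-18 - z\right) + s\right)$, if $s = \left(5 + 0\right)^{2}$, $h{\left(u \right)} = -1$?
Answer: $14$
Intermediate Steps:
$z = 21$ ($z = 2 - -19 = 2 + 19 = 21$)
$s = 25$ ($s = 5^{2} = 25$)
$h{\left(-6 \right)} \left(\left(-18 - z\right) + s\right) = - (\left(-18 - 21\right) + 25) = - (-39 + 25) = \left(-1\right) \left(-14\right) = 14$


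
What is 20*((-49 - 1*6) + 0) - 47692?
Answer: -48792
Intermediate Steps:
20*((-49 - 1*6) + 0) - 47692 = 20*((-49 - 6) + 0) - 47692 = 20*(-55 + 0) - 47692 = 20*(-55) - 47692 = -1100 - 47692 = -48792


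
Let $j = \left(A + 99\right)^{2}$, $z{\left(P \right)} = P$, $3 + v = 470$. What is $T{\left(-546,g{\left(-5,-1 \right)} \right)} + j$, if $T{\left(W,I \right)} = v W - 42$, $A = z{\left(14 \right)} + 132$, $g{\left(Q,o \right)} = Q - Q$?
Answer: $-194999$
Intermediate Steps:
$v = 467$ ($v = -3 + 470 = 467$)
$g{\left(Q,o \right)} = 0$
$A = 146$ ($A = 14 + 132 = 146$)
$T{\left(W,I \right)} = -42 + 467 W$ ($T{\left(W,I \right)} = 467 W - 42 = -42 + 467 W$)
$j = 60025$ ($j = \left(146 + 99\right)^{2} = 245^{2} = 60025$)
$T{\left(-546,g{\left(-5,-1 \right)} \right)} + j = \left(-42 + 467 \left(-546\right)\right) + 60025 = \left(-42 - 254982\right) + 60025 = -255024 + 60025 = -194999$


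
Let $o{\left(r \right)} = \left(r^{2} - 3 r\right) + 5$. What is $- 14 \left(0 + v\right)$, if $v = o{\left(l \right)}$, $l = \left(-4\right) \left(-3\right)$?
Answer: $-1582$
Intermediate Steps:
$l = 12$
$o{\left(r \right)} = 5 + r^{2} - 3 r$
$v = 113$ ($v = 5 + 12^{2} - 36 = 5 + 144 - 36 = 113$)
$- 14 \left(0 + v\right) = - 14 \left(0 + 113\right) = \left(-14\right) 113 = -1582$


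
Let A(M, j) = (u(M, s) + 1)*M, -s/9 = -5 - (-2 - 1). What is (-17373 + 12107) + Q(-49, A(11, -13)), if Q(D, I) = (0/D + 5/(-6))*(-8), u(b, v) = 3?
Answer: -15778/3 ≈ -5259.3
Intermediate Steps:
s = 18 (s = -9*(-5 - (-2 - 1)) = -9*(-5 - 1*(-3)) = -9*(-5 + 3) = -9*(-2) = 18)
A(M, j) = 4*M (A(M, j) = (3 + 1)*M = 4*M)
Q(D, I) = 20/3 (Q(D, I) = (0 + 5*(-1/6))*(-8) = (0 - 5/6)*(-8) = -5/6*(-8) = 20/3)
(-17373 + 12107) + Q(-49, A(11, -13)) = (-17373 + 12107) + 20/3 = -5266 + 20/3 = -15778/3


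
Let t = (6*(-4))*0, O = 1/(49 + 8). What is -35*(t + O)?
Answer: -35/57 ≈ -0.61403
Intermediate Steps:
O = 1/57 ≈ 0.017544
t = 0 (t = -24*0 = 0)
-35*(t + O) = -35*(0 + 1/57) = -35*1/57 = -35/57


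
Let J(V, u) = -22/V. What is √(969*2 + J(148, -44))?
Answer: √10611674/74 ≈ 44.021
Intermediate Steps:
√(969*2 + J(148, -44)) = √(969*2 - 22/148) = √(1938 - 22*1/148) = √(1938 - 11/74) = √(143401/74) = √10611674/74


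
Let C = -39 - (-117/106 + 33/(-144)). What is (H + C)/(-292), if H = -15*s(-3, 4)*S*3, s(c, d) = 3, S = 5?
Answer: 1813025/742848 ≈ 2.4406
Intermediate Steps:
H = -675 (H = -15*3*5*3 = -225*3 = -15*45 = -675)
C = -95825/2544 (C = -39 - (-117*1/106 + 33*(-1/144)) = -39 - (-117/106 - 11/48) = -39 - 1*(-3391/2544) = -39 + 3391/2544 = -95825/2544 ≈ -37.667)
(H + C)/(-292) = (-675 - 95825/2544)/(-292) = -1813025/2544*(-1/292) = 1813025/742848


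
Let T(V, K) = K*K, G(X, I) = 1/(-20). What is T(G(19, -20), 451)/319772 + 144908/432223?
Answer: 134252111399/138212813156 ≈ 0.97134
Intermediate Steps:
G(X, I) = -1/20
T(V, K) = K**2
T(G(19, -20), 451)/319772 + 144908/432223 = 451**2/319772 + 144908/432223 = 203401*(1/319772) + 144908*(1/432223) = 203401/319772 + 144908/432223 = 134252111399/138212813156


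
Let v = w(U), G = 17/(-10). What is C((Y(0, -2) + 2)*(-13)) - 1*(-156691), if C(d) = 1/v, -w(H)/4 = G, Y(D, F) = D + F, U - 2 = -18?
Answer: 5327499/34 ≈ 1.5669e+5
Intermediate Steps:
U = -16 (U = 2 - 18 = -16)
G = -17/10 (G = 17*(-1/10) = -17/10 ≈ -1.7000)
w(H) = 34/5 (w(H) = -4*(-17/10) = 34/5)
v = 34/5 ≈ 6.8000
C(d) = 5/34 (C(d) = 1/(34/5) = 5/34)
C((Y(0, -2) + 2)*(-13)) - 1*(-156691) = 5/34 - 1*(-156691) = 5/34 + 156691 = 5327499/34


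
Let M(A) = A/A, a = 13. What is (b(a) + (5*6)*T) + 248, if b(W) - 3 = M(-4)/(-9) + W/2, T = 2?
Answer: 5713/18 ≈ 317.39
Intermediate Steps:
M(A) = 1
b(W) = 26/9 + W/2 (b(W) = 3 + (1/(-9) + W/2) = 3 + (1*(-1/9) + W*(1/2)) = 3 + (-1/9 + W/2) = 26/9 + W/2)
(b(a) + (5*6)*T) + 248 = ((26/9 + (1/2)*13) + (5*6)*2) + 248 = ((26/9 + 13/2) + 30*2) + 248 = (169/18 + 60) + 248 = 1249/18 + 248 = 5713/18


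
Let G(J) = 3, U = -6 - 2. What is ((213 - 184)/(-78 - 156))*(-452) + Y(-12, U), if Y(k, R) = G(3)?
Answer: 6905/117 ≈ 59.017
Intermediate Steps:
U = -8
Y(k, R) = 3
((213 - 184)/(-78 - 156))*(-452) + Y(-12, U) = ((213 - 184)/(-78 - 156))*(-452) + 3 = (29/(-234))*(-452) + 3 = (29*(-1/234))*(-452) + 3 = -29/234*(-452) + 3 = 6554/117 + 3 = 6905/117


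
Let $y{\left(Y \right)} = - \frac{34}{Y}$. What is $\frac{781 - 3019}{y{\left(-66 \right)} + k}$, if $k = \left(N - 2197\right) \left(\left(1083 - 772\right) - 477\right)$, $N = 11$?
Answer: $- \frac{73854}{11974925} \approx -0.0061674$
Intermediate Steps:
$k = 362876$ ($k = \left(11 - 2197\right) \left(\left(1083 - 772\right) - 477\right) = - 2186 \left(\left(1083 - 772\right) - 477\right) = - 2186 \left(311 - 477\right) = \left(-2186\right) \left(-166\right) = 362876$)
$\frac{781 - 3019}{y{\left(-66 \right)} + k} = \frac{781 - 3019}{- \frac{34}{-66} + 362876} = - \frac{2238}{\left(-34\right) \left(- \frac{1}{66}\right) + 362876} = - \frac{2238}{\frac{17}{33} + 362876} = - \frac{2238}{\frac{11974925}{33}} = \left(-2238\right) \frac{33}{11974925} = - \frac{73854}{11974925}$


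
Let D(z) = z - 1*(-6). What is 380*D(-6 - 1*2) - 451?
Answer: -1211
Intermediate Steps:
D(z) = 6 + z (D(z) = z + 6 = 6 + z)
380*D(-6 - 1*2) - 451 = 380*(6 + (-6 - 1*2)) - 451 = 380*(6 + (-6 - 2)) - 451 = 380*(6 - 8) - 451 = 380*(-2) - 451 = -760 - 451 = -1211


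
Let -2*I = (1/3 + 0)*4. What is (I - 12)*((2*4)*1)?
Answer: -304/3 ≈ -101.33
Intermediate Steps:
I = -⅔ (I = -(1/3 + 0)*4/2 = -(⅓ + 0)*4/2 = -4/6 = -½*4/3 = -⅔ ≈ -0.66667)
(I - 12)*((2*4)*1) = (-⅔ - 12)*((2*4)*1) = -304/3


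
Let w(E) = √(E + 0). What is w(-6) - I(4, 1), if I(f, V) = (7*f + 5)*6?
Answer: -198 + I*√6 ≈ -198.0 + 2.4495*I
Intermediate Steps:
I(f, V) = 30 + 42*f (I(f, V) = (5 + 7*f)*6 = 30 + 42*f)
w(E) = √E
w(-6) - I(4, 1) = √(-6) - (30 + 42*4) = I*√6 - (30 + 168) = I*√6 - 1*198 = I*√6 - 198 = -198 + I*√6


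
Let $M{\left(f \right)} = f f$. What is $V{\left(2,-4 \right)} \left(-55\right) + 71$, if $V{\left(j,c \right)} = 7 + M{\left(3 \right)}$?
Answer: $-809$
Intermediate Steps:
$M{\left(f \right)} = f^{2}$
$V{\left(j,c \right)} = 16$ ($V{\left(j,c \right)} = 7 + 3^{2} = 7 + 9 = 16$)
$V{\left(2,-4 \right)} \left(-55\right) + 71 = 16 \left(-55\right) + 71 = -880 + 71 = -809$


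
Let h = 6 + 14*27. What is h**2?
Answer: 147456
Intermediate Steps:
h = 384 (h = 6 + 378 = 384)
h**2 = 384**2 = 147456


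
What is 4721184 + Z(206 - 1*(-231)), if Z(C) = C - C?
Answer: 4721184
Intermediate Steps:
Z(C) = 0
4721184 + Z(206 - 1*(-231)) = 4721184 + 0 = 4721184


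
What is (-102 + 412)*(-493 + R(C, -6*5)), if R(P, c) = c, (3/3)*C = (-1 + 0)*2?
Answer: -162130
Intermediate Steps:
C = -2 (C = (-1 + 0)*2 = -1*2 = -2)
(-102 + 412)*(-493 + R(C, -6*5)) = (-102 + 412)*(-493 - 6*5) = 310*(-493 - 30) = 310*(-523) = -162130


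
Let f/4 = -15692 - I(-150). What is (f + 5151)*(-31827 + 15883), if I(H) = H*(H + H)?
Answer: 3788565448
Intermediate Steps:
I(H) = 2*H**2 (I(H) = H*(2*H) = 2*H**2)
f = -242768 (f = 4*(-15692 - 2*(-150)**2) = 4*(-15692 - 2*22500) = 4*(-15692 - 1*45000) = 4*(-15692 - 45000) = 4*(-60692) = -242768)
(f + 5151)*(-31827 + 15883) = (-242768 + 5151)*(-31827 + 15883) = -237617*(-15944) = 3788565448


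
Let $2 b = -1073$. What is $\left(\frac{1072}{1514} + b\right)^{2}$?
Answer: $\frac{658027593721}{2292196} \approx 2.8707 \cdot 10^{5}$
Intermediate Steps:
$b = - \frac{1073}{2}$ ($b = \frac{1}{2} \left(-1073\right) = - \frac{1073}{2} \approx -536.5$)
$\left(\frac{1072}{1514} + b\right)^{2} = \left(\frac{1072}{1514} - \frac{1073}{2}\right)^{2} = \left(1072 \cdot \frac{1}{1514} - \frac{1073}{2}\right)^{2} = \left(\frac{536}{757} - \frac{1073}{2}\right)^{2} = \left(- \frac{811189}{1514}\right)^{2} = \frac{658027593721}{2292196}$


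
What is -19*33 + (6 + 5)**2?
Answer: -506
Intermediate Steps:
-19*33 + (6 + 5)**2 = -627 + 11**2 = -627 + 121 = -506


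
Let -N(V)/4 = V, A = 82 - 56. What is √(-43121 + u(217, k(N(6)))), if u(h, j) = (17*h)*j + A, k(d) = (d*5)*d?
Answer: 5*√423249 ≈ 3252.9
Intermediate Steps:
A = 26
N(V) = -4*V
k(d) = 5*d² (k(d) = (5*d)*d = 5*d²)
u(h, j) = 26 + 17*h*j (u(h, j) = (17*h)*j + 26 = 17*h*j + 26 = 26 + 17*h*j)
√(-43121 + u(217, k(N(6)))) = √(-43121 + (26 + 17*217*(5*(-4*6)²))) = √(-43121 + (26 + 17*217*(5*(-24)²))) = √(-43121 + (26 + 17*217*(5*576))) = √(-43121 + (26 + 17*217*2880)) = √(-43121 + (26 + 10624320)) = √(-43121 + 10624346) = √10581225 = 5*√423249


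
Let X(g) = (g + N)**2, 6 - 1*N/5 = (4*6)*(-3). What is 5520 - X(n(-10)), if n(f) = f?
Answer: -138880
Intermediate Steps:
N = 390 (N = 30 - 5*4*6*(-3) = 30 - 120*(-3) = 30 - 5*(-72) = 30 + 360 = 390)
X(g) = (390 + g)**2 (X(g) = (g + 390)**2 = (390 + g)**2)
5520 - X(n(-10)) = 5520 - (390 - 10)**2 = 5520 - 1*380**2 = 5520 - 1*144400 = 5520 - 144400 = -138880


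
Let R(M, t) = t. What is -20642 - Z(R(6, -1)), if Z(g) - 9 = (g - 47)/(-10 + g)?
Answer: -227209/11 ≈ -20655.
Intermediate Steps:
Z(g) = 9 + (-47 + g)/(-10 + g) (Z(g) = 9 + (g - 47)/(-10 + g) = 9 + (-47 + g)/(-10 + g))
-20642 - Z(R(6, -1)) = -20642 - (-137 + 10*(-1))/(-10 - 1) = -20642 - (-137 - 10)/(-11) = -20642 - (-1)*(-147)/11 = -20642 - 1*147/11 = -20642 - 147/11 = -227209/11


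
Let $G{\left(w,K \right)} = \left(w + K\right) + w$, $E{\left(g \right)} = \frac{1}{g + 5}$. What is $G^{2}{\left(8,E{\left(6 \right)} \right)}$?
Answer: $\frac{31329}{121} \approx 258.92$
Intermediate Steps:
$E{\left(g \right)} = \frac{1}{5 + g}$
$G{\left(w,K \right)} = K + 2 w$ ($G{\left(w,K \right)} = \left(K + w\right) + w = K + 2 w$)
$G^{2}{\left(8,E{\left(6 \right)} \right)} = \left(\frac{1}{5 + 6} + 2 \cdot 8\right)^{2} = \left(\frac{1}{11} + 16\right)^{2} = \left(\frac{177}{11}\right)^{2} = \frac{31329}{121}$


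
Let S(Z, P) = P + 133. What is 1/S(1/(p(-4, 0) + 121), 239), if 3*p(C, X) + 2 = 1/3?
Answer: 1/372 ≈ 0.0026882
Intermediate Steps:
p(C, X) = -5/9 (p(C, X) = -2/3 + (1/3)/3 = -2/3 + (1/3)*(1/3) = -2/3 + 1/9 = -5/9)
S(Z, P) = 133 + P
1/S(1/(p(-4, 0) + 121), 239) = 1/(133 + 239) = 1/372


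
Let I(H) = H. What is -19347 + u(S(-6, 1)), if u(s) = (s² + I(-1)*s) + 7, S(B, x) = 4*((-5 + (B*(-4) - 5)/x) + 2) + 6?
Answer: -14510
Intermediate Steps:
S(B, x) = -6 + 4*(-5 - 4*B)/x (S(B, x) = 4*((-5 + (-4*B - 5)/x) + 2) + 6 = 4*((-5 + (-5 - 4*B)/x) + 2) + 6 = 4*(-3 + (-5 - 4*B)/x) + 6 = (-12 + 4*(-5 - 4*B)/x) + 6 = -6 + 4*(-5 - 4*B)/x)
u(s) = 7 + s² - s (u(s) = (s² - s) + 7 = 7 + s² - s)
-19347 + u(S(-6, 1)) = -19347 + (7 + (2*(-10 - 8*(-6) - 3*1)/1)² - 2*(-10 - 8*(-6) - 3*1)/1) = -19347 + (7 + (2*1*(-10 + 48 - 3))² - 2*(-10 + 48 - 3)) = -19347 + (7 + (2*1*35)² - 2*35) = -19347 + (7 + 70² - 1*70) = -19347 + (7 + 4900 - 70) = -19347 + 4837 = -14510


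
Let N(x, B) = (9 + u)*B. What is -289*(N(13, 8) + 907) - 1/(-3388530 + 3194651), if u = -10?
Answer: -50371896868/193879 ≈ -2.5981e+5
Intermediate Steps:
N(x, B) = -B (N(x, B) = (9 - 10)*B = -B)
-289*(N(13, 8) + 907) - 1/(-3388530 + 3194651) = -289*(-1*8 + 907) - 1/(-3388530 + 3194651) = -289*(-8 + 907) - 1/(-193879) = -289*899 - 1*(-1/193879) = -259811 + 1/193879 = -50371896868/193879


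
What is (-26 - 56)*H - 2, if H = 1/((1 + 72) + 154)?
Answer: -536/227 ≈ -2.3612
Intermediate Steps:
H = 1/227 (H = 1/(73 + 154) = 1/227 ≈ 0.0044053)
(-26 - 56)*H - 2 = (-26 - 56)*(1/227) - 2 = -82*1/227 - 2 = -82/227 - 2 = -536/227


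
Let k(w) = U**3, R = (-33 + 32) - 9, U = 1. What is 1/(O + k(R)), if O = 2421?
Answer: 1/2422 ≈ 0.00041288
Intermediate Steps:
R = -10 (R = -1 - 9 = -10)
k(w) = 1 (k(w) = 1**3 = 1)
1/(O + k(R)) = 1/(2421 + 1) = 1/2422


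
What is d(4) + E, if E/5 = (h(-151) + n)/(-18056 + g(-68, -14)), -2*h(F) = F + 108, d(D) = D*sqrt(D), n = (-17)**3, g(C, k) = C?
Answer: 338899/36248 ≈ 9.3495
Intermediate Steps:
n = -4913
d(D) = D**(3/2)
h(F) = -54 - F/2 (h(F) = -(F + 108)/2 = -(108 + F)/2 = -54 - F/2)
E = 48915/36248 (E = 5*(((-54 - 1/2*(-151)) - 4913)/(-18056 - 68)) = 5*(((-54 + 151/2) - 4913)/(-18124)) = 5*((43/2 - 4913)*(-1/18124)) = 5*(-9783/2*(-1/18124)) = 5*(9783/36248) = 48915/36248 ≈ 1.3495)
d(4) + E = 4**(3/2) + 48915/36248 = 8 + 48915/36248 = 338899/36248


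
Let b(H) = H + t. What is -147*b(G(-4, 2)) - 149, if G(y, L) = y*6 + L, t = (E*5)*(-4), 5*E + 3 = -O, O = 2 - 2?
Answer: 1321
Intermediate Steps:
O = 0
E = -⅗ (E = -⅗ + (-1*0)/5 = -⅗ + (⅕)*0 = -⅗ + 0 = -⅗ ≈ -0.60000)
t = 12 (t = -⅗*5*(-4) = -3*(-4) = 12)
G(y, L) = L + 6*y (G(y, L) = 6*y + L = L + 6*y)
b(H) = 12 + H (b(H) = H + 12 = 12 + H)
-147*b(G(-4, 2)) - 149 = -147*(12 + (2 + 6*(-4))) - 149 = -147*(12 + (2 - 24)) - 149 = -147*(12 - 22) - 149 = -147*(-10) - 149 = 1470 - 149 = 1321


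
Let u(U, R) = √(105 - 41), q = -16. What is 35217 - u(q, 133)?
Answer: 35209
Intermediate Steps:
u(U, R) = 8 (u(U, R) = √64 = 8)
35217 - u(q, 133) = 35217 - 1*8 = 35217 - 8 = 35209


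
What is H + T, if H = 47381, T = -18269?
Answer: 29112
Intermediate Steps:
H + T = 47381 - 18269 = 29112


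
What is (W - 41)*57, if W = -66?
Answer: -6099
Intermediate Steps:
(W - 41)*57 = (-66 - 41)*57 = -107*57 = -6099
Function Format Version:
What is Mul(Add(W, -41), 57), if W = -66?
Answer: -6099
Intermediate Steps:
Mul(Add(W, -41), 57) = Mul(Add(-66, -41), 57) = Mul(-107, 57) = -6099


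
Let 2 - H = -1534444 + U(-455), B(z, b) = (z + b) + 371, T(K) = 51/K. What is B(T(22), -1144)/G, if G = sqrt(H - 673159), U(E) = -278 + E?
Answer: -3391*sqrt(23945)/632148 ≈ -0.83007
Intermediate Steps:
B(z, b) = 371 + b + z (B(z, b) = (b + z) + 371 = 371 + b + z)
H = 1535179 (H = 2 - (-1534444 + (-278 - 455)) = 2 - (-1534444 - 733) = 2 - 1*(-1535177) = 2 + 1535177 = 1535179)
G = 6*sqrt(23945) (G = sqrt(1535179 - 673159) = sqrt(862020) = 6*sqrt(23945) ≈ 928.45)
B(T(22), -1144)/G = (371 - 1144 + 51/22)/((6*sqrt(23945))) = (371 - 1144 + 51*(1/22))*(sqrt(23945)/143670) = (371 - 1144 + 51/22)*(sqrt(23945)/143670) = -3391*sqrt(23945)/632148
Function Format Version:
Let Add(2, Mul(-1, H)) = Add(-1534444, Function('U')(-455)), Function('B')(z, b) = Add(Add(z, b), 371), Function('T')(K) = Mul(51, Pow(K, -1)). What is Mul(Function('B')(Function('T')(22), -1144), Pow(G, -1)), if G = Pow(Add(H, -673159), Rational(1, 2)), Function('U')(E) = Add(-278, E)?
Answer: Mul(Rational(-3391, 632148), Pow(23945, Rational(1, 2))) ≈ -0.83007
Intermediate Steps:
Function('B')(z, b) = Add(371, b, z) (Function('B')(z, b) = Add(Add(b, z), 371) = Add(371, b, z))
H = 1535179 (H = Add(2, Mul(-1, Add(-1534444, Add(-278, -455)))) = Add(2, Mul(-1, Add(-1534444, -733))) = Add(2, Mul(-1, -1535177)) = Add(2, 1535177) = 1535179)
G = Mul(6, Pow(23945, Rational(1, 2))) (G = Pow(Add(1535179, -673159), Rational(1, 2)) = Pow(862020, Rational(1, 2)) = Mul(6, Pow(23945, Rational(1, 2))) ≈ 928.45)
Mul(Function('B')(Function('T')(22), -1144), Pow(G, -1)) = Mul(Add(371, -1144, Mul(51, Pow(22, -1))), Pow(Mul(6, Pow(23945, Rational(1, 2))), -1)) = Mul(Add(371, -1144, Mul(51, Rational(1, 22))), Mul(Rational(1, 143670), Pow(23945, Rational(1, 2)))) = Mul(Add(371, -1144, Rational(51, 22)), Mul(Rational(1, 143670), Pow(23945, Rational(1, 2)))) = Mul(Rational(-16955, 22), Mul(Rational(1, 143670), Pow(23945, Rational(1, 2)))) = Mul(Rational(-3391, 632148), Pow(23945, Rational(1, 2)))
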